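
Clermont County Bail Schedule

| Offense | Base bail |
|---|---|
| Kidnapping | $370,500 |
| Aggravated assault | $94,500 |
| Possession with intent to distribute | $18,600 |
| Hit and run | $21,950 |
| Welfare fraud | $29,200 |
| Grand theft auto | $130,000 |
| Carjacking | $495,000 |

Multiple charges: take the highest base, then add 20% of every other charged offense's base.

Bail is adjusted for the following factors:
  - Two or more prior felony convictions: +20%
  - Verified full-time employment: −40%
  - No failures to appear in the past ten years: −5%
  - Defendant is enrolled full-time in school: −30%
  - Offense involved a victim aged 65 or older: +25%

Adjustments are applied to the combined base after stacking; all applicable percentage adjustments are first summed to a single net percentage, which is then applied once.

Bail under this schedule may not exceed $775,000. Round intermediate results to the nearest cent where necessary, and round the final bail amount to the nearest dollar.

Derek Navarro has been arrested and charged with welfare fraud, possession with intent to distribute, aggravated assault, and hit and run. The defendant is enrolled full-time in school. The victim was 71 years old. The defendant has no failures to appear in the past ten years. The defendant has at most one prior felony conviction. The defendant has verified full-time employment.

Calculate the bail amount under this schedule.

Base amounts from the schedule: welfare fraud $29,200; possession with intent to distribute $18,600; aggravated assault $94,500; hit and run $21,950.
Stacking rule: highest base plus 20% of each additional charge. Highest is aggravated assault at $94,500. Additional: $29,200 × 20% = $5,840; $18,600 × 20% = $3,720; $21,950 × 20% = $4,390. Combined base = $94,500 + $13,950 = $108,450.
Net percentage adjustment: −40% −5% −30% +25% = −50%. $108,450 × 0.5 = $54,225.
$54,225 is within the $775,000 maximum.

$54,225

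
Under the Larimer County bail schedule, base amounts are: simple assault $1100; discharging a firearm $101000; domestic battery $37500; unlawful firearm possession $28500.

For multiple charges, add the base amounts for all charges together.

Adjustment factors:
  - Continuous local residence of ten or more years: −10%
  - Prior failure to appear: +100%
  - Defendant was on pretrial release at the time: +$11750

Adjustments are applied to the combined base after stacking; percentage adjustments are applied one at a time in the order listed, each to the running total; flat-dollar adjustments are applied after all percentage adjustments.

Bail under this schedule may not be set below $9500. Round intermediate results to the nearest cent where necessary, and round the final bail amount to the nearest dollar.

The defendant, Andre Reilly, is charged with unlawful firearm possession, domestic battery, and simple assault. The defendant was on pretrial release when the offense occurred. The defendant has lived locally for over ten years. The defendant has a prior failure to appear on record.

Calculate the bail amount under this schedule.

Base amounts from the schedule: unlawful firearm possession $28500; domestic battery $37500; simple assault $1100.
Stacking rule: sum of all bases. $28500 + $37500 + $1100 = $67100.
Continuous local residence of ten or more years (−10%): $67100 × 0.9 = $60390.
Prior failure to appear (+100%): $60390 × 2 = $120780.
Defendant was on pretrial release at the time (+$11750 flat): $120780 + $11750 = $132530.
$132530 is at or above the $9500 minimum.

$132530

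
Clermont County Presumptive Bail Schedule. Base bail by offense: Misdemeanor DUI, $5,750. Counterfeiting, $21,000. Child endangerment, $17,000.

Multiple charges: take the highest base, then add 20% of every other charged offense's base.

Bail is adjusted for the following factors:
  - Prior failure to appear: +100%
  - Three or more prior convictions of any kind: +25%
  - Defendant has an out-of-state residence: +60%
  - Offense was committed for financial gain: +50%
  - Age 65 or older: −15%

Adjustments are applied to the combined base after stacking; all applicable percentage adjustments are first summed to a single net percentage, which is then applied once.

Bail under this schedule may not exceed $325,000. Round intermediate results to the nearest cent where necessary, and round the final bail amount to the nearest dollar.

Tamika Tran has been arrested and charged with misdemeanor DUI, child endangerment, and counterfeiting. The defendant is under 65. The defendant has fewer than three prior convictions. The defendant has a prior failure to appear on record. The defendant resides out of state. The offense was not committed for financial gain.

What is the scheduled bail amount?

$66,430

Base amounts from the schedule: misdemeanor DUI $5,750; child endangerment $17,000; counterfeiting $21,000.
Stacking rule: highest base plus 20% of each additional charge. Highest is counterfeiting at $21,000. Additional: $5,750 × 20% = $1,150; $17,000 × 20% = $3,400. Combined base = $21,000 + $4,550 = $25,550.
Net percentage adjustment: +100% +60% = +160%. $25,550 × 2.6 = $66,430.
$66,430 is within the $325,000 maximum.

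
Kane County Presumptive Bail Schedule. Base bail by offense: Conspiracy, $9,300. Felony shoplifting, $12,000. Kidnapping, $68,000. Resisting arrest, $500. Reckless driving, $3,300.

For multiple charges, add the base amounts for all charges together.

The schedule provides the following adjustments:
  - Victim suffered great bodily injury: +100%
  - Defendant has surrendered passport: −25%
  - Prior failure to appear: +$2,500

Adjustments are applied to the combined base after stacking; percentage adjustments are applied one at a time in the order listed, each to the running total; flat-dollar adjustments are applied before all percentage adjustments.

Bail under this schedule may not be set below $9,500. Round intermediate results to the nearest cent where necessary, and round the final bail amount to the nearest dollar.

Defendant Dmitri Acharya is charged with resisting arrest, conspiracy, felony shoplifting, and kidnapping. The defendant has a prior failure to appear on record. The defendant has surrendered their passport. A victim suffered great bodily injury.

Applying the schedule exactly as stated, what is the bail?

Base amounts from the schedule: resisting arrest $500; conspiracy $9,300; felony shoplifting $12,000; kidnapping $68,000.
Stacking rule: sum of all bases. $500 + $9,300 + $12,000 + $68,000 = $89,800.
Prior failure to appear (+$2,500 flat): $89,800 + $2,500 = $92,300.
Victim suffered great bodily injury (+100%): $92,300 × 2 = $184,600.
Defendant has surrendered passport (−25%): $184,600 × 0.75 = $138,450.
$138,450 is at or above the $9,500 minimum.

$138,450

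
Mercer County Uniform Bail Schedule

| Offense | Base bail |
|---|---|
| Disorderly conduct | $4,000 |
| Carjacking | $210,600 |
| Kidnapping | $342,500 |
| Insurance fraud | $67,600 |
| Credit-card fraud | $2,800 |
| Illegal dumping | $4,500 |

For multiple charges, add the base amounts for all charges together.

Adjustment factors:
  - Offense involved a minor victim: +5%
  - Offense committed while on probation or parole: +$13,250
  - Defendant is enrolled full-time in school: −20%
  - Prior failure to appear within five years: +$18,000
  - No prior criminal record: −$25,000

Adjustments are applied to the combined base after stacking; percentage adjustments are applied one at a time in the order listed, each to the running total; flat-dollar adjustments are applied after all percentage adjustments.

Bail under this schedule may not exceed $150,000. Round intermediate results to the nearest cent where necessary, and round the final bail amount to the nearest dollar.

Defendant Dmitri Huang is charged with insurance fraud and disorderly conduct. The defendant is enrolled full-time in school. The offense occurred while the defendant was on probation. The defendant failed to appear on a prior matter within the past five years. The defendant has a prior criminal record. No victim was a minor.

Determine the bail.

Base amounts from the schedule: insurance fraud $67,600; disorderly conduct $4,000.
Stacking rule: sum of all bases. $67,600 + $4,000 = $71,600.
Defendant is enrolled full-time in school (−20%): $71,600 × 0.8 = $57,280.
Offense committed while on probation or parole (+$13,250 flat): $57,280 + $13,250 = $70,530.
Prior failure to appear within five years (+$18,000 flat): $70,530 + $18,000 = $88,530.
$88,530 is within the $150,000 maximum.

$88,530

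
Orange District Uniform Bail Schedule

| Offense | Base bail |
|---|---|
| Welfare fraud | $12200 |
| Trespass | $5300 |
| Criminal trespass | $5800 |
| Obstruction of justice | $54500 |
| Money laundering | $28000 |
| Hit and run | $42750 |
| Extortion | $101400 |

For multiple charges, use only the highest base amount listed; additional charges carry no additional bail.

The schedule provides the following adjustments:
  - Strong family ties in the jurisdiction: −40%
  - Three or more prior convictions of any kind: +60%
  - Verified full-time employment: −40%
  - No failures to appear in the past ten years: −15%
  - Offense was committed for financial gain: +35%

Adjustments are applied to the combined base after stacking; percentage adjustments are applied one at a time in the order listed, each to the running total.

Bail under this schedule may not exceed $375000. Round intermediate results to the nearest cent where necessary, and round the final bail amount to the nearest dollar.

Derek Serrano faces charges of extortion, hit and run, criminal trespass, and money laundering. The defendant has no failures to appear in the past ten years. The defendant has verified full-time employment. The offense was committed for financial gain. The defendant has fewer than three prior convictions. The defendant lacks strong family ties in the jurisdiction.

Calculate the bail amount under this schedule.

Base amounts from the schedule: extortion $101400; hit and run $42750; criminal trespass $5800; money laundering $28000.
Stacking rule: use the highest base only. Highest is extortion at $101400. Combined base = $101400.
Verified full-time employment (−40%): $101400 × 0.6 = $60840.
No failures to appear in the past ten years (−15%): $60840 × 0.85 = $51714.
Offense was committed for financial gain (+35%): $51714 × 1.35 = $69813.90.
$69813.90 is within the $375000 maximum.
Rounded to the nearest dollar: $69814.

$69814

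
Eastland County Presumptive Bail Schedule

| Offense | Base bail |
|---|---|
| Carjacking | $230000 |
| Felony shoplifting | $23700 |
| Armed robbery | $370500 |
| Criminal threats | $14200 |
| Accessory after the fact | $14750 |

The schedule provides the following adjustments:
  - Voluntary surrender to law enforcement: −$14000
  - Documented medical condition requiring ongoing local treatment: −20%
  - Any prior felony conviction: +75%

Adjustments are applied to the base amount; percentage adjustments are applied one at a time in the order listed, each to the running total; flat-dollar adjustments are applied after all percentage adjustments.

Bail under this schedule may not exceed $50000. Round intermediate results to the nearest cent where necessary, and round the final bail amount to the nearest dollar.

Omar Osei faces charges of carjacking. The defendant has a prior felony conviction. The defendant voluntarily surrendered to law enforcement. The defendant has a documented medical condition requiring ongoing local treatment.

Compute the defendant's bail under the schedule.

$50000

Base amounts from the schedule: carjacking $230000.
Single charge. Combined base = $230000.
Documented medical condition requiring ongoing local treatment (−20%): $230000 × 0.8 = $184000.
Any prior felony conviction (+75%): $184000 × 1.75 = $322000.
Voluntary surrender to law enforcement (−$14000 flat): $322000 − $14000 = $308000.
Result $308000 exceeds the maximum of $50000; bail is capped at $50000.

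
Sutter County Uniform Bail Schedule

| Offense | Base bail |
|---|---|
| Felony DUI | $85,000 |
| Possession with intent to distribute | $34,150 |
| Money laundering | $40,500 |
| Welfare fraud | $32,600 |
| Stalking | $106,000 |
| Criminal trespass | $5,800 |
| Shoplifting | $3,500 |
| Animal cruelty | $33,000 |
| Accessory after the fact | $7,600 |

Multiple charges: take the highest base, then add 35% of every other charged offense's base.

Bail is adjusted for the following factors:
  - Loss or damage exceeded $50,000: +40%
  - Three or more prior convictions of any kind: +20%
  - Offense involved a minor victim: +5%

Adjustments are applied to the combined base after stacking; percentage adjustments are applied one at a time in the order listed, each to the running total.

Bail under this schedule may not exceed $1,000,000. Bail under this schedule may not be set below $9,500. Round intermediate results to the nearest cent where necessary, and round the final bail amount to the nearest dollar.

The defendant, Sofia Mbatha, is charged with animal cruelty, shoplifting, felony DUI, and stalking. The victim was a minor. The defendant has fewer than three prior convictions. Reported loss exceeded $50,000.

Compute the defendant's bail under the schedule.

$218,332

Base amounts from the schedule: animal cruelty $33,000; shoplifting $3,500; felony DUI $85,000; stalking $106,000.
Stacking rule: highest base plus 35% of each additional charge. Highest is stalking at $106,000. Additional: $33,000 × 35% = $11,550; $3,500 × 35% = $1,225; $85,000 × 35% = $29,750. Combined base = $106,000 + $42,525 = $148,525.
Loss or damage exceeded $50,000 (+40%): $148,525 × 1.4 = $207,935.
Offense involved a minor victim (+5%): $207,935 × 1.05 = $218,331.75.
$218,331.75 is within the $1,000,000 maximum.
$218,331.75 is at or above the $9,500 minimum.
Rounded to the nearest dollar: $218,332.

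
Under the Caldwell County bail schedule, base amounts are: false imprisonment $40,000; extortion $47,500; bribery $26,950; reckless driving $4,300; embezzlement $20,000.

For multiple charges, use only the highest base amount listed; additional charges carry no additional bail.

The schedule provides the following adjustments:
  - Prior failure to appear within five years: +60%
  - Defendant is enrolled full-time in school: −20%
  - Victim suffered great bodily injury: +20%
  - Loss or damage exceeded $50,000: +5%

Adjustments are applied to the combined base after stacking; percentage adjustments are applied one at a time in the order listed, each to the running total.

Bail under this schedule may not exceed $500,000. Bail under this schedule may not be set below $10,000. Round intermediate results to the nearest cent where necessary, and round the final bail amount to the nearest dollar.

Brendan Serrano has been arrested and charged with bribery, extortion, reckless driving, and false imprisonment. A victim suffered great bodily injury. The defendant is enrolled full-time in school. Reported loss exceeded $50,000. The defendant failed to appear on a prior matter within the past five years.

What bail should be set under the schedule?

$76,608

Base amounts from the schedule: bribery $26,950; extortion $47,500; reckless driving $4,300; false imprisonment $40,000.
Stacking rule: use the highest base only. Highest is extortion at $47,500. Combined base = $47,500.
Prior failure to appear within five years (+60%): $47,500 × 1.6 = $76,000.
Defendant is enrolled full-time in school (−20%): $76,000 × 0.8 = $60,800.
Victim suffered great bodily injury (+20%): $60,800 × 1.2 = $72,960.
Loss or damage exceeded $50,000 (+5%): $72,960 × 1.05 = $76,608.
$76,608 is within the $500,000 maximum.
$76,608 is at or above the $10,000 minimum.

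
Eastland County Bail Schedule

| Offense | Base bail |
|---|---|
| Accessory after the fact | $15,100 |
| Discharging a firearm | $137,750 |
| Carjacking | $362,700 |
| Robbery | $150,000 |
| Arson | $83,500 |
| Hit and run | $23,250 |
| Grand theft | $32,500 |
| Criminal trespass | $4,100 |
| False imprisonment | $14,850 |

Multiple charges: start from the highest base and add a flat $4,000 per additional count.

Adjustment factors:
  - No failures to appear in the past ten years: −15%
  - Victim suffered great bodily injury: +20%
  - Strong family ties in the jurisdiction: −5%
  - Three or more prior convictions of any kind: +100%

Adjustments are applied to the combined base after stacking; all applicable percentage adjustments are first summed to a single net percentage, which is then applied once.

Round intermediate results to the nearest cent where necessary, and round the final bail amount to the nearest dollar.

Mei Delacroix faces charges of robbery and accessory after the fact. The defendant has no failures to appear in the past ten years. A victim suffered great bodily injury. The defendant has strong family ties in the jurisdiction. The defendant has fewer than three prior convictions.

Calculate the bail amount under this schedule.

Base amounts from the schedule: robbery $150,000; accessory after the fact $15,100.
Stacking rule: highest base plus $4,000 per additional charge. Highest is robbery at $150,000; 1 additional charge → +$4,000. Combined base = $154,000.
Net percentage adjustment: −15% +20% −5% = +0%. $154,000 × 1 = $154,000.

$154,000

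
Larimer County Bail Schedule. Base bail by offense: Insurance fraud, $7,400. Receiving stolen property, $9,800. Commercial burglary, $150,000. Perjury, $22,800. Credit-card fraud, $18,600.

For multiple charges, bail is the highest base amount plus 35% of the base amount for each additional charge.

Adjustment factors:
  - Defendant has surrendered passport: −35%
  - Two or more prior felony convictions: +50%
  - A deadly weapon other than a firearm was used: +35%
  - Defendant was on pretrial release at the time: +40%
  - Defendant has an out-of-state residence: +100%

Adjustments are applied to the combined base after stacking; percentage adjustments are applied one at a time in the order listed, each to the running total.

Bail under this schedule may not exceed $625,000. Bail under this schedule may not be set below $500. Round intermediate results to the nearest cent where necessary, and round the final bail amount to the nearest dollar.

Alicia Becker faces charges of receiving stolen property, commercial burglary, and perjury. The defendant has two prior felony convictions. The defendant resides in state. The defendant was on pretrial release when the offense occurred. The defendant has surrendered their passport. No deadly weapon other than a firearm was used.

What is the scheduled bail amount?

Base amounts from the schedule: receiving stolen property $9,800; commercial burglary $150,000; perjury $22,800.
Stacking rule: highest base plus 35% of each additional charge. Highest is commercial burglary at $150,000. Additional: $9,800 × 35% = $3,430; $22,800 × 35% = $7,980. Combined base = $150,000 + $11,410 = $161,410.
Defendant has surrendered passport (−35%): $161,410 × 0.65 = $104,916.50.
Two or more prior felony convictions (+50%): $104,916.50 × 1.5 = $157,374.75.
Defendant was on pretrial release at the time (+40%): $157,374.75 × 1.4 = $220,324.65.
$220,324.65 is within the $625,000 maximum.
$220,324.65 is at or above the $500 minimum.
Rounded to the nearest dollar: $220,325.

$220,325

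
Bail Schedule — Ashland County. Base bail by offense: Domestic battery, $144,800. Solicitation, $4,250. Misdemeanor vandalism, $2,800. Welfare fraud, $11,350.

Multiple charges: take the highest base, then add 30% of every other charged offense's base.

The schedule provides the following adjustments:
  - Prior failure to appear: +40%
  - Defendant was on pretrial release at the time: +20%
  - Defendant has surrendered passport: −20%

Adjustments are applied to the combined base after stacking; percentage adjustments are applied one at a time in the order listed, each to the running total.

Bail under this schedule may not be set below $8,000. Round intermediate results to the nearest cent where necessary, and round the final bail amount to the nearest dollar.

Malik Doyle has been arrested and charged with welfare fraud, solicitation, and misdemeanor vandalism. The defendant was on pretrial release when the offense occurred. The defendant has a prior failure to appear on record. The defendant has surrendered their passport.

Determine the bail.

$18,097

Base amounts from the schedule: welfare fraud $11,350; solicitation $4,250; misdemeanor vandalism $2,800.
Stacking rule: highest base plus 30% of each additional charge. Highest is welfare fraud at $11,350. Additional: $4,250 × 30% = $1,275; $2,800 × 30% = $840. Combined base = $11,350 + $2,115 = $13,465.
Prior failure to appear (+40%): $13,465 × 1.4 = $18,851.
Defendant was on pretrial release at the time (+20%): $18,851 × 1.2 = $22,621.20.
Defendant has surrendered passport (−20%): $22,621.20 × 0.8 = $18,096.96.
$18,096.96 is at or above the $8,000 minimum.
Rounded to the nearest dollar: $18,097.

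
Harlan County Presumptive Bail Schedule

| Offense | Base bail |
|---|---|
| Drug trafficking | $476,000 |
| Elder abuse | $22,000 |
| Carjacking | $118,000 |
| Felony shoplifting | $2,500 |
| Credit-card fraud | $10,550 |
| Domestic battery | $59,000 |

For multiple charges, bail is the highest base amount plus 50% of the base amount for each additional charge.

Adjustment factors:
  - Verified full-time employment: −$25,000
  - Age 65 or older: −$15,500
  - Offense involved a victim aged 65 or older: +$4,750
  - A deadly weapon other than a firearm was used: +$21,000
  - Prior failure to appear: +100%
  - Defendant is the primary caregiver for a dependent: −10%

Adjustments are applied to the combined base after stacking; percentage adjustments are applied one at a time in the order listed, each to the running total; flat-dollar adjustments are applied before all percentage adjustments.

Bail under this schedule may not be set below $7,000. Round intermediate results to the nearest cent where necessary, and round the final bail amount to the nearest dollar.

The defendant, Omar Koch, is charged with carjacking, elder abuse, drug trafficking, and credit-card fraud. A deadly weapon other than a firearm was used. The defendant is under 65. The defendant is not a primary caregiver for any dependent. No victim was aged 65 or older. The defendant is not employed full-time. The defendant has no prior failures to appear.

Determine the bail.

$572,275

Base amounts from the schedule: carjacking $118,000; elder abuse $22,000; drug trafficking $476,000; credit-card fraud $10,550.
Stacking rule: highest base plus 50% of each additional charge. Highest is drug trafficking at $476,000. Additional: $118,000 × 50% = $59,000; $22,000 × 50% = $11,000; $10,550 × 50% = $5,275. Combined base = $476,000 + $75,275 = $551,275.
A deadly weapon other than a firearm was used (+$21,000 flat): $551,275 + $21,000 = $572,275.
$572,275 is at or above the $7,000 minimum.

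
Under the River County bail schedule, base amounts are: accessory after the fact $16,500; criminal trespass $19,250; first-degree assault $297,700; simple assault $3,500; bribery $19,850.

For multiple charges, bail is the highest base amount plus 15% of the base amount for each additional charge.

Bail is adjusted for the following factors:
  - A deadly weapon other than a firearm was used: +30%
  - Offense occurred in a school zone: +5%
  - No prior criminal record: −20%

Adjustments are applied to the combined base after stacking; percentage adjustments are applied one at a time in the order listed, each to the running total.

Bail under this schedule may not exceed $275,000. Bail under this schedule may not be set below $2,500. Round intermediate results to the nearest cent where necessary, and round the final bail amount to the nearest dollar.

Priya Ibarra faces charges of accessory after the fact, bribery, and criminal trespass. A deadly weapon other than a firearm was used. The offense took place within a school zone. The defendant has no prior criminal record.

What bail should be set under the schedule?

Base amounts from the schedule: accessory after the fact $16,500; bribery $19,850; criminal trespass $19,250.
Stacking rule: highest base plus 15% of each additional charge. Highest is bribery at $19,850. Additional: $16,500 × 15% = $2,475; $19,250 × 15% = $2,887.50. Combined base = $19,850 + $5,362.50 = $25,212.50.
A deadly weapon other than a firearm was used (+30%): $25,212.50 × 1.3 = $32,776.25.
Offense occurred in a school zone (+5%): $32,776.25 × 1.05 = $34,415.06.
No prior criminal record (−20%): $34,415.06 × 0.8 = $27,532.05.
$27,532.05 is within the $275,000 maximum.
$27,532.05 is at or above the $2,500 minimum.
Rounded to the nearest dollar: $27,532.

$27,532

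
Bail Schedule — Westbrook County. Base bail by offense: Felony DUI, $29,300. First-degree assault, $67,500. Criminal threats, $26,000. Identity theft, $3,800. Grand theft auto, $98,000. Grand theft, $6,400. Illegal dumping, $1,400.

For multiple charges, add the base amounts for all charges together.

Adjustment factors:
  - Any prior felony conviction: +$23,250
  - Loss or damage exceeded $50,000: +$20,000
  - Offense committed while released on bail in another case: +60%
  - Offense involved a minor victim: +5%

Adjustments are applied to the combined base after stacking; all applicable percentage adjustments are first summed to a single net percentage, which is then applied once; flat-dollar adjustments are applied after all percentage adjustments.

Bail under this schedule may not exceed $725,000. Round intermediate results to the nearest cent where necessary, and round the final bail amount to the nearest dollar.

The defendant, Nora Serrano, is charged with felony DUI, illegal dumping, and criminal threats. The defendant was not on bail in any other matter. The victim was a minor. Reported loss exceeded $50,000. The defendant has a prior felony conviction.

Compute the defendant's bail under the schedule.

$102,785

Base amounts from the schedule: felony DUI $29,300; illegal dumping $1,400; criminal threats $26,000.
Stacking rule: sum of all bases. $29,300 + $1,400 + $26,000 = $56,700.
Offense involved a minor victim (+5%): $56,700 × 1.05 = $59,535.
Any prior felony conviction (+$23,250 flat): $59,535 + $23,250 = $82,785.
Loss or damage exceeded $50,000 (+$20,000 flat): $82,785 + $20,000 = $102,785.
$102,785 is within the $725,000 maximum.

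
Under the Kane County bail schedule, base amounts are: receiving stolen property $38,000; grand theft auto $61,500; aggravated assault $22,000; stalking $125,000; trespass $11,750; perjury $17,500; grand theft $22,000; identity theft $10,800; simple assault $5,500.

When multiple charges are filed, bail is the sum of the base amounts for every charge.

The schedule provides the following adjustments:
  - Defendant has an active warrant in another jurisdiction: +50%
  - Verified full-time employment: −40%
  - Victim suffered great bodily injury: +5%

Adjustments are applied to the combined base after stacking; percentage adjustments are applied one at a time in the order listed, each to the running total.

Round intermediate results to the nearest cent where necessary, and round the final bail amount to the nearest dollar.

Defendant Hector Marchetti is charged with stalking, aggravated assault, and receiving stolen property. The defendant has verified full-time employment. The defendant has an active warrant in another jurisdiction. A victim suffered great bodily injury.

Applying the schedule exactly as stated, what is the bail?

$174,825

Base amounts from the schedule: stalking $125,000; aggravated assault $22,000; receiving stolen property $38,000.
Stacking rule: sum of all bases. $125,000 + $22,000 + $38,000 = $185,000.
Defendant has an active warrant in another jurisdiction (+50%): $185,000 × 1.5 = $277,500.
Verified full-time employment (−40%): $277,500 × 0.6 = $166,500.
Victim suffered great bodily injury (+5%): $166,500 × 1.05 = $174,825.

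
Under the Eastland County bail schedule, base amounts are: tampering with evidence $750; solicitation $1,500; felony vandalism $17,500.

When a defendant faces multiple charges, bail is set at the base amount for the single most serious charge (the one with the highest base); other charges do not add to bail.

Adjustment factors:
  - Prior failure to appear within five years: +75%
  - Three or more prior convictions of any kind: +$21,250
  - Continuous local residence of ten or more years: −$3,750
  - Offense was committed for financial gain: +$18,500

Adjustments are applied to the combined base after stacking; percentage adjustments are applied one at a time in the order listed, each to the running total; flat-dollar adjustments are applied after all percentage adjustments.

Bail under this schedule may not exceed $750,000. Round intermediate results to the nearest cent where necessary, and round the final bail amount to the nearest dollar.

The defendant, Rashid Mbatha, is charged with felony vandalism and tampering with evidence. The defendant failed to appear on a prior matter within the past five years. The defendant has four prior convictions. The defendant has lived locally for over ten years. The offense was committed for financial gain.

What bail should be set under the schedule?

Base amounts from the schedule: felony vandalism $17,500; tampering with evidence $750.
Stacking rule: use the highest base only. Highest is felony vandalism at $17,500. Combined base = $17,500.
Prior failure to appear within five years (+75%): $17,500 × 1.75 = $30,625.
Three or more prior convictions of any kind (+$21,250 flat): $30,625 + $21,250 = $51,875.
Continuous local residence of ten or more years (−$3,750 flat): $51,875 − $3,750 = $48,125.
Offense was committed for financial gain (+$18,500 flat): $48,125 + $18,500 = $66,625.
$66,625 is within the $750,000 maximum.

$66,625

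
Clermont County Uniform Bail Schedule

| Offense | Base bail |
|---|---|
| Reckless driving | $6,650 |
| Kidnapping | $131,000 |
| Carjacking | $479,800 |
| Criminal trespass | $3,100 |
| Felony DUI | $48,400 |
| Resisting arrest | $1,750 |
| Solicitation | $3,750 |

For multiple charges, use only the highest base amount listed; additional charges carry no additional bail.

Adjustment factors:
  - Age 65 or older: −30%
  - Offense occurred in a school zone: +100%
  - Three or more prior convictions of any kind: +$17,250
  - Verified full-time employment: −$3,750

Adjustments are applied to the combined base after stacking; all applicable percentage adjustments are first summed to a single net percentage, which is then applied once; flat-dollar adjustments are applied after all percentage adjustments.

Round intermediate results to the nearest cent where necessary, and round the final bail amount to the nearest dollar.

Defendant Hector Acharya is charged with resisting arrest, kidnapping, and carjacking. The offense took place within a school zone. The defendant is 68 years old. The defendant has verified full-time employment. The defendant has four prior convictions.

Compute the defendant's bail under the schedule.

$829,160

Base amounts from the schedule: resisting arrest $1,750; kidnapping $131,000; carjacking $479,800.
Stacking rule: use the highest base only. Highest is carjacking at $479,800. Combined base = $479,800.
Net percentage adjustment: −30% +100% = +70%. $479,800 × 1.7 = $815,660.
Three or more prior convictions of any kind (+$17,250 flat): $815,660 + $17,250 = $832,910.
Verified full-time employment (−$3,750 flat): $832,910 − $3,750 = $829,160.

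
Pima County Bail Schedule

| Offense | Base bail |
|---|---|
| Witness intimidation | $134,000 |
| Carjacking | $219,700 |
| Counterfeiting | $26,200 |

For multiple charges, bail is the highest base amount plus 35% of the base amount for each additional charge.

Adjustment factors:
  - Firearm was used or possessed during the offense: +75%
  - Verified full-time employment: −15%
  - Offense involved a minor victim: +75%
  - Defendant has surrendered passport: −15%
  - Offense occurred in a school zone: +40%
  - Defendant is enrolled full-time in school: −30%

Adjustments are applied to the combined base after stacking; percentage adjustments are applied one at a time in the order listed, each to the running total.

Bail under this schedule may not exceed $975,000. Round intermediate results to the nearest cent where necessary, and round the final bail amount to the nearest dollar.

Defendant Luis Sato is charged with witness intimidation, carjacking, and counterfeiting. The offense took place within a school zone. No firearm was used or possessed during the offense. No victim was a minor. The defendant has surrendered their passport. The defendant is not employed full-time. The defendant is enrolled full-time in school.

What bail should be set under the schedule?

$229,716

Base amounts from the schedule: witness intimidation $134,000; carjacking $219,700; counterfeiting $26,200.
Stacking rule: highest base plus 35% of each additional charge. Highest is carjacking at $219,700. Additional: $134,000 × 35% = $46,900; $26,200 × 35% = $9,170. Combined base = $219,700 + $56,070 = $275,770.
Defendant has surrendered passport (−15%): $275,770 × 0.85 = $234,404.50.
Offense occurred in a school zone (+40%): $234,404.50 × 1.4 = $328,166.30.
Defendant is enrolled full-time in school (−30%): $328,166.30 × 0.7 = $229,716.41.
$229,716.41 is within the $975,000 maximum.
Rounded to the nearest dollar: $229,716.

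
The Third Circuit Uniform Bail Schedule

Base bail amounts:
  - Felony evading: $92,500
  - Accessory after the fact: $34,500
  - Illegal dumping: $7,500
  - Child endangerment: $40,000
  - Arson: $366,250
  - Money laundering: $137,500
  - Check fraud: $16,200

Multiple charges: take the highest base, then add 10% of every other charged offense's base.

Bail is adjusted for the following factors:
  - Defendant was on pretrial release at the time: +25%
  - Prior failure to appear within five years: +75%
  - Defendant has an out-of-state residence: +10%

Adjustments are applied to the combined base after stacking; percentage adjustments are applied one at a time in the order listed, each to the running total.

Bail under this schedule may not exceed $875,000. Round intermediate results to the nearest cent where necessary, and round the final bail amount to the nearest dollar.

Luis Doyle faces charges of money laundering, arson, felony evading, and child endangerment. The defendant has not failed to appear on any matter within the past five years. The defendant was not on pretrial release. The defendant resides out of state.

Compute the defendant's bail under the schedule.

$432,575

Base amounts from the schedule: money laundering $137,500; arson $366,250; felony evading $92,500; child endangerment $40,000.
Stacking rule: highest base plus 10% of each additional charge. Highest is arson at $366,250. Additional: $137,500 × 10% = $13,750; $92,500 × 10% = $9,250; $40,000 × 10% = $4,000. Combined base = $366,250 + $27,000 = $393,250.
Defendant has an out-of-state residence (+10%): $393,250 × 1.1 = $432,575.
$432,575 is within the $875,000 maximum.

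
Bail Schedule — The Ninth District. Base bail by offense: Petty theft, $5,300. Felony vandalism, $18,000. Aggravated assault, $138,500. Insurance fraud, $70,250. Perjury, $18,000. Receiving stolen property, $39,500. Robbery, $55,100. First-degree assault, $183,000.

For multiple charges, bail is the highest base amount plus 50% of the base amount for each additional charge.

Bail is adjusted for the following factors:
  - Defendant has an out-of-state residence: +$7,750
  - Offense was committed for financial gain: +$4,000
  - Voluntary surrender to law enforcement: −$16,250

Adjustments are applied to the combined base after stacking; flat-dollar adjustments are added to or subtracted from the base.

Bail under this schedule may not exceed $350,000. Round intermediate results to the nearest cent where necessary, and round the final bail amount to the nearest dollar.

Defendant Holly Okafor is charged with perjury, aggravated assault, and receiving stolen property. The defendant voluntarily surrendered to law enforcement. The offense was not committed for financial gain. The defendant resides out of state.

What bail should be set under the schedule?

Base amounts from the schedule: perjury $18,000; aggravated assault $138,500; receiving stolen property $39,500.
Stacking rule: highest base plus 50% of each additional charge. Highest is aggravated assault at $138,500. Additional: $18,000 × 50% = $9,000; $39,500 × 50% = $19,750. Combined base = $138,500 + $28,750 = $167,250.
Defendant has an out-of-state residence (+$7,750 flat): $167,250 + $7,750 = $175,000.
Voluntary surrender to law enforcement (−$16,250 flat): $175,000 − $16,250 = $158,750.
$158,750 is within the $350,000 maximum.

$158,750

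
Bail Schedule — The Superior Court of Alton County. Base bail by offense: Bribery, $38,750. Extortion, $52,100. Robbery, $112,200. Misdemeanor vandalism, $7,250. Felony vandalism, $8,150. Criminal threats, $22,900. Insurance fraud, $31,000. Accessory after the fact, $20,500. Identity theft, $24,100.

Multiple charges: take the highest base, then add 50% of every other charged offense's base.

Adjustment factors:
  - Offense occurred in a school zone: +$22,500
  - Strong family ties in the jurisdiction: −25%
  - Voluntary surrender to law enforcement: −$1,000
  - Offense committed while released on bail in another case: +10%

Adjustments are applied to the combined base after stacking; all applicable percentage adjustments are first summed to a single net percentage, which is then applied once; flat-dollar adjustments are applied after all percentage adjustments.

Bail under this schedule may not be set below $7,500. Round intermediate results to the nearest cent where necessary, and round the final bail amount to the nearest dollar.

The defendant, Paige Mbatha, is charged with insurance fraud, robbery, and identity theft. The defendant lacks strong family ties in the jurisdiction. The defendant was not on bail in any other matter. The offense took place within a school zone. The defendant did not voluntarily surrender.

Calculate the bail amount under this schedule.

$162,250

Base amounts from the schedule: insurance fraud $31,000; robbery $112,200; identity theft $24,100.
Stacking rule: highest base plus 50% of each additional charge. Highest is robbery at $112,200. Additional: $31,000 × 50% = $15,500; $24,100 × 50% = $12,050. Combined base = $112,200 + $27,550 = $139,750.
Offense occurred in a school zone (+$22,500 flat): $139,750 + $22,500 = $162,250.
$162,250 is at or above the $7,500 minimum.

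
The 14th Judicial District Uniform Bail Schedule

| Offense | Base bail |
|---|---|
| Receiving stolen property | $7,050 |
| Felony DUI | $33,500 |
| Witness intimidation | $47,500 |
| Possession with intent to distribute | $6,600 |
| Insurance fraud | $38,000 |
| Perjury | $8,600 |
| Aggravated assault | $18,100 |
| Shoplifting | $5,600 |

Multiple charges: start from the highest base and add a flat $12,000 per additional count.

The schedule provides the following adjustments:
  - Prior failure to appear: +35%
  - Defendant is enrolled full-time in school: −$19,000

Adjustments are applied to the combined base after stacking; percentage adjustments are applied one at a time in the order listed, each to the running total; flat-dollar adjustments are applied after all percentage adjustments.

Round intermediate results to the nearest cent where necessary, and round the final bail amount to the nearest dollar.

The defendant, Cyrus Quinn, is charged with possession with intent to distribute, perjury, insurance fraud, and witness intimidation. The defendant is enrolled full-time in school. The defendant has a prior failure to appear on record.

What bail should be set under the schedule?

$93,725

Base amounts from the schedule: possession with intent to distribute $6,600; perjury $8,600; insurance fraud $38,000; witness intimidation $47,500.
Stacking rule: highest base plus $12,000 per additional charge. Highest is witness intimidation at $47,500; 3 additional charges → +$36,000. Combined base = $83,500.
Prior failure to appear (+35%): $83,500 × 1.35 = $112,725.
Defendant is enrolled full-time in school (−$19,000 flat): $112,725 − $19,000 = $93,725.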